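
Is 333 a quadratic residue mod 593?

yes

(333|593)
  = (593|333)    [QR: 333 ≡ 1 mod 4, sign kept]
  = (260|333)    [593 ≡ 260 mod 333]
  = (65|333)    [333 ≡ 5 mod 8 ⇒ (2|333)^2 = +1]
  = (333|65)    [QR: 65 ≡ 1 mod 4, sign kept]
  = (8|65)    [333 ≡ 8 mod 65]
  = (1|65)    [65 ≡ 1 mod 8 ⇒ (2|65)^3 = +1]
  = 1    [(1|65) = 1]
The Legendre symbol is 1, so x^2 ≡ 333 (mod 593) has solution.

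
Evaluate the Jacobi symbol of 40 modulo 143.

Factor out 2: 40 = 2^3·5. Since 143 ≡ 7 (mod 8), (2/143) = +1, and (2/143)^3 = +1. Now have (5/143).
5 ≡ 1 (mod 4), so quadratic reciprocity gives (5/143) = (143/5). Reduce: 143 ≡ 3 (mod 5). Now have (3/5).
5 ≡ 1 (mod 4), so quadratic reciprocity gives (3/5) = (5/3). Reduce: 5 ≡ 2 (mod 3). Now have (2/3).
Factor out 2: 2 = 2. Since 3 ≡ 3 (mod 8), (2/3) = -1. Now have -(1/3).
(1/3) = 1. Collecting the sign factors: -1.

-1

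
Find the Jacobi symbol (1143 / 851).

1

(1143 / 851)
  = (292 / 851)    [1143 ≡ 292 mod 851]
  = (73 / 851)    [851 ≡ 3 mod 8 ⇒ (2 / 851)^2 = +1]
  = (851 / 73)    [QR: 73 ≡ 1 mod 4, sign kept]
  = (48 / 73)    [851 ≡ 48 mod 73]
  = (3 / 73)    [73 ≡ 1 mod 8 ⇒ (2 / 73)^4 = +1]
  = (73 / 3)    [QR: 73 ≡ 1 mod 4, sign kept]
  = (1 / 3)    [73 ≡ 1 mod 3]
  = 1    [(1 / 3) = 1]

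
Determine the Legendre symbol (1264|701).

Reduce the numerator: 1264 ≡ 563 (mod 701), so (1264|701) = (563|701).
701 ≡ 1 (mod 4), so quadratic reciprocity gives (563|701) = (701|563). Reduce: 701 ≡ 138 (mod 563). Now have (138|563).
Factor out 2: 138 = 2·69. Since 563 ≡ 3 (mod 8), (2|563) = -1. Now have -(69|563).
69 ≡ 1 (mod 4), so quadratic reciprocity gives (69|563) = (563|69). Reduce: 563 ≡ 11 (mod 69). Now have -(11|69).
69 ≡ 1 (mod 4), so quadratic reciprocity gives (11|69) = (69|11). Reduce: 69 ≡ 3 (mod 11). Now have -(3|11).
Both 3 ≡ 3 and 11 ≡ 3 (mod 4), so reciprocity gives (3|11) = -(11|3). Reduce: 11 ≡ 2 (mod 3). Now have (2|3).
Factor out 2: 2 = 2. Since 3 ≡ 3 (mod 8), (2|3) = -1. Now have -(1|3).
(1|3) = 1. Collecting the sign factors: -1.

-1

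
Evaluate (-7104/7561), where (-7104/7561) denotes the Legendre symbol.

-1

Reduce the numerator: -7104 ≡ 457 (mod 7561), so (-7104/7561) = (457/7561).
457 ≡ 1 (mod 4), so quadratic reciprocity gives (457/7561) = (7561/457). Reduce: 7561 ≡ 249 (mod 457). Now have (249/457).
249 ≡ 1 (mod 4), so quadratic reciprocity gives (249/457) = (457/249). Reduce: 457 ≡ 208 (mod 249). Now have (208/249).
Factor out 2: 208 = 2^4·13. Since 249 ≡ 1 (mod 8), (2/249) = +1, and (2/249)^4 = +1. Now have (13/249).
13 ≡ 1 (mod 4), so quadratic reciprocity gives (13/249) = (249/13). Reduce: 249 ≡ 2 (mod 13). Now have (2/13).
Factor out 2: 2 = 2. Since 13 ≡ 5 (mod 8), (2/13) = -1. Now have -(1/13).
(1/13) = 1. Collecting the sign factors: -1.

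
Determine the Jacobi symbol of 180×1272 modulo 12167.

1

By multiplicativity, (180·1272|12167) = (180|12167)·(1272|12167).
First factor (180|12167):
Factor out 2: 180 = 2^2·45. Since 12167 ≡ 7 (mod 8), (2|12167) = +1, and (2|12167)^2 = +1. Now have (45|12167).
45 ≡ 1 (mod 4), so quadratic reciprocity gives (45|12167) = (12167|45). Reduce: 12167 ≡ 17 (mod 45). Now have (17|45).
17 ≡ 1 (mod 4), so quadratic reciprocity gives (17|45) = (45|17). Reduce: 45 ≡ 11 (mod 17). Now have (11|17).
17 ≡ 1 (mod 4), so quadratic reciprocity gives (11|17) = (17|11). Reduce: 17 ≡ 6 (mod 11). Now have (6|11).
Factor out 2: 6 = 2·3. Since 11 ≡ 3 (mod 8), (2|11) = -1. Now have -(3|11).
Both 3 ≡ 3 and 11 ≡ 3 (mod 4), so reciprocity gives (3|11) = -(11|3). Reduce: 11 ≡ 2 (mod 3). Now have (2|3).
Factor out 2: 2 = 2. Since 3 ≡ 3 (mod 8), (2|3) = -1. Now have -(1|3).
(1|3) = 1. Collecting the sign factors: -1.
Second factor (1272|12167):
Factor out 2: 1272 = 2^3·159. Since 12167 ≡ 7 (mod 8), (2|12167) = +1, and (2|12167)^3 = +1. Now have (159|12167).
Both 159 ≡ 3 and 12167 ≡ 3 (mod 4), so reciprocity gives (159|12167) = -(12167|159). Reduce: 12167 ≡ 83 (mod 159). Now have -(83|159).
Both 83 ≡ 3 and 159 ≡ 3 (mod 4), so reciprocity gives (83|159) = -(159|83). Reduce: 159 ≡ 76 (mod 83). Now have (76|83).
Factor out 2: 76 = 2^2·19. Since 83 ≡ 3 (mod 8), (2|83) = -1, and (2|83)^2 = +1. Now have (19|83).
Both 19 ≡ 3 and 83 ≡ 3 (mod 4), so reciprocity gives (19|83) = -(83|19). Reduce: 83 ≡ 7 (mod 19). Now have -(7|19).
Both 7 ≡ 3 and 19 ≡ 3 (mod 4), so reciprocity gives (7|19) = -(19|7). Reduce: 19 ≡ 5 (mod 7). Now have (5|7).
5 ≡ 1 (mod 4), so quadratic reciprocity gives (5|7) = (7|5). Reduce: 7 ≡ 2 (mod 5). Now have (2|5).
Factor out 2: 2 = 2. Since 5 ≡ 5 (mod 8), (2|5) = -1. Now have -(1|5).
(1|5) = 1. Collecting the sign factors: -1.
Product: (-1)·(-1) = 1.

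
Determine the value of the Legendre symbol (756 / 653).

-1

(756 / 653)
  = (103 / 653)    [756 ≡ 103 mod 653]
  = (653 / 103)    [QR: 653 ≡ 1 mod 4, sign kept]
  = (35 / 103)    [653 ≡ 35 mod 103]
  = -(103 / 35)    [QR: both ≡ 3 mod 4, sign flips]
  = -(33 / 35)    [103 ≡ 33 mod 35]
  = -(35 / 33)    [QR: 33 ≡ 1 mod 4, sign kept]
  = -(2 / 33)    [35 ≡ 2 mod 33]
  = -(1 / 33)    [33 ≡ 1 mod 8 ⇒ (2 / 33) = +1]
  = -1    [(1 / 33) = 1]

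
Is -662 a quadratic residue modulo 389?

no

Pull out -1: (-662|389) = (-1|389)·(662|389). Since 389 ≡ 1 (mod 4), (-1|389) = +1. Now have (662|389).
Reduce the numerator: 662 ≡ 273 (mod 389), so (662|389) = (273|389).
273 ≡ 1 (mod 4), so quadratic reciprocity gives (273|389) = (389|273). Reduce: 389 ≡ 116 (mod 273). Now have (116|273).
Factor out 2: 116 = 2^2·29. Since 273 ≡ 1 (mod 8), (2|273) = +1, and (2|273)^2 = +1. Now have (29|273).
29 ≡ 1 (mod 4), so quadratic reciprocity gives (29|273) = (273|29). Reduce: 273 ≡ 12 (mod 29). Now have (12|29).
Factor out 2: 12 = 2^2·3. Since 29 ≡ 5 (mod 8), (2|29) = -1, and (2|29)^2 = +1. Now have (3|29).
29 ≡ 1 (mod 4), so quadratic reciprocity gives (3|29) = (29|3). Reduce: 29 ≡ 2 (mod 3). Now have (2|3).
Factor out 2: 2 = 2. Since 3 ≡ 3 (mod 8), (2|3) = -1. Now have -(1|3).
(1|3) = 1. Collecting the sign factors: -1.
(-662|389) = -1, and 389 is prime, so -662 is not a quadratic residue mod 389.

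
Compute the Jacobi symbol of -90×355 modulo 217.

1

By multiplicativity, (-90·355/217) = (-90/217)·(355/217).
First factor (-90/217):
(-90/217)
  = (127/217)    [-90 ≡ 127 mod 217]
  = (217/127)    [QR: 217 ≡ 1 mod 4, sign kept]
  = (90/127)    [217 ≡ 90 mod 127]
  = (45/127)    [127 ≡ 7 mod 8 ⇒ (2/127) = +1]
  = (127/45)    [QR: 45 ≡ 1 mod 4, sign kept]
  = (37/45)    [127 ≡ 37 mod 45]
  = (45/37)    [QR: 37 ≡ 1 mod 4, sign kept]
  = (8/37)    [45 ≡ 8 mod 37]
  = -(1/37)    [37 ≡ 5 mod 8 ⇒ (2/37)^3 = -1]
  = -1    [(1/37) = 1]
Second factor (355/217):
(355/217)
  = (138/217)    [355 ≡ 138 mod 217]
  = (69/217)    [217 ≡ 1 mod 8 ⇒ (2/217) = +1]
  = (217/69)    [QR: 69 ≡ 1 mod 4, sign kept]
  = (10/69)    [217 ≡ 10 mod 69]
  = -(5/69)    [69 ≡ 5 mod 8 ⇒ (2/69) = -1]
  = -(69/5)    [QR: 5 ≡ 1 mod 4, sign kept]
  = -(4/5)    [69 ≡ 4 mod 5]
  = -(1/5)    [5 ≡ 5 mod 8 ⇒ (2/5)^2 = +1]
  = -1    [(1/5) = 1]
Product: (-1)·(-1) = 1.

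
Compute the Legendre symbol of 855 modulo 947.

1

(855/947)
  = -(947/855)    [QR: both ≡ 3 mod 4, sign flips]
  = -(92/855)    [947 ≡ 92 mod 855]
  = -(23/855)    [855 ≡ 7 mod 8 ⇒ (2/855)^2 = +1]
  = (855/23)    [QR: both ≡ 3 mod 4, sign flips]
  = (4/23)    [855 ≡ 4 mod 23]
  = (1/23)    [23 ≡ 7 mod 8 ⇒ (2/23)^2 = +1]
  = 1    [(1/23) = 1]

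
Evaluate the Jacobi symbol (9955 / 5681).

1

(9955 / 5681)
  = (4274 / 5681)    [9955 ≡ 4274 mod 5681]
  = (2137 / 5681)    [5681 ≡ 1 mod 8 ⇒ (2 / 5681) = +1]
  = (5681 / 2137)    [QR: 2137 ≡ 1 mod 4, sign kept]
  = (1407 / 2137)    [5681 ≡ 1407 mod 2137]
  = (2137 / 1407)    [QR: 2137 ≡ 1 mod 4, sign kept]
  = (730 / 1407)    [2137 ≡ 730 mod 1407]
  = (365 / 1407)    [1407 ≡ 7 mod 8 ⇒ (2 / 1407) = +1]
  = (1407 / 365)    [QR: 365 ≡ 1 mod 4, sign kept]
  = (312 / 365)    [1407 ≡ 312 mod 365]
  = -(39 / 365)    [365 ≡ 5 mod 8 ⇒ (2 / 365)^3 = -1]
  = -(365 / 39)    [QR: 365 ≡ 1 mod 4, sign kept]
  = -(14 / 39)    [365 ≡ 14 mod 39]
  = -(7 / 39)    [39 ≡ 7 mod 8 ⇒ (2 / 39) = +1]
  = (39 / 7)    [QR: both ≡ 3 mod 4, sign flips]
  = (4 / 7)    [39 ≡ 4 mod 7]
  = (1 / 7)    [7 ≡ 7 mod 8 ⇒ (2 / 7)^2 = +1]
  = 1    [(1 / 7) = 1]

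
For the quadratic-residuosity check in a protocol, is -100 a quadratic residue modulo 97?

Reduce the numerator: -100 ≡ 94 (mod 97), so (-100/97) = (94/97).
Factor out 2: 94 = 2·47. Since 97 ≡ 1 (mod 8), (2/97) = +1. Now have (47/97).
97 ≡ 1 (mod 4), so quadratic reciprocity gives (47/97) = (97/47). Reduce: 97 ≡ 3 (mod 47). Now have (3/47).
Both 3 ≡ 3 and 47 ≡ 3 (mod 4), so reciprocity gives (3/47) = -(47/3). Reduce: 47 ≡ 2 (mod 3). Now have -(2/3).
Factor out 2: 2 = 2. Since 3 ≡ 3 (mod 8), (2/3) = -1. Now have (1/3).
(1/3) = 1. Collecting the sign factors: 1.
(-100/97) = 1, and 97 is prime, so -100 is a quadratic residue mod 97.

yes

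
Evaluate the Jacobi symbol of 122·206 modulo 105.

By multiplicativity, (122·206 / 105) = (122 / 105)·(206 / 105).
First factor (122 / 105):
(122 / 105)
  = (17 / 105)    [122 ≡ 17 mod 105]
  = (105 / 17)    [QR: 17 ≡ 1 mod 4, sign kept]
  = (3 / 17)    [105 ≡ 3 mod 17]
  = (17 / 3)    [QR: 17 ≡ 1 mod 4, sign kept]
  = (2 / 3)    [17 ≡ 2 mod 3]
  = -(1 / 3)    [3 ≡ 3 mod 8 ⇒ (2 / 3) = -1]
  = -1    [(1 / 3) = 1]
Second factor (206 / 105):
(206 / 105)
  = (101 / 105)    [206 ≡ 101 mod 105]
  = (105 / 101)    [QR: 101 ≡ 1 mod 4, sign kept]
  = (4 / 101)    [105 ≡ 4 mod 101]
  = (1 / 101)    [101 ≡ 5 mod 8 ⇒ (2 / 101)^2 = +1]
  = 1    [(1 / 101) = 1]
Product: (-1)·(1) = -1.

-1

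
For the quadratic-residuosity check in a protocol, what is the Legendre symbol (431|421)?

Reduce the numerator: 431 ≡ 10 (mod 421), so (431|421) = (10|421).
Factor out 2: 10 = 2·5. Since 421 ≡ 5 (mod 8), (2|421) = -1. Now have -(5|421).
5 ≡ 1 (mod 4), so quadratic reciprocity gives (5|421) = (421|5). Reduce: 421 ≡ 1 (mod 5). Now have -(1|5).
(1|5) = 1. Collecting the sign factors: -1.

-1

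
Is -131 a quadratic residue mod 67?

no

(-131/67)
  = (3/67)    [-131 ≡ 3 mod 67]
  = -(67/3)    [QR: both ≡ 3 mod 4, sign flips]
  = -(1/3)    [67 ≡ 1 mod 3]
  = -1    [(1/3) = 1]
The Legendre symbol is -1, so x^2 ≡ -131 (mod 67) has no solution.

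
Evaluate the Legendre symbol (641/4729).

1

(641/4729)
  = (4729/641)    [QR: 641 ≡ 1 mod 4, sign kept]
  = (242/641)    [4729 ≡ 242 mod 641]
  = (121/641)    [641 ≡ 1 mod 8 ⇒ (2/641) = +1]
  = (641/121)    [QR: 121 ≡ 1 mod 4, sign kept]
  = (36/121)    [641 ≡ 36 mod 121]
  = (9/121)    [121 ≡ 1 mod 8 ⇒ (2/121)^2 = +1]
  = (121/9)    [QR: 9 ≡ 1 mod 4, sign kept]
  = (4/9)    [121 ≡ 4 mod 9]
  = (1/9)    [9 ≡ 1 mod 8 ⇒ (2/9)^2 = +1]
  = 1    [(1/9) = 1]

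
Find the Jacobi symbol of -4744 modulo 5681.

-1

(-4744 / 5681)
  = (937 / 5681)    [-4744 ≡ 937 mod 5681]
  = (5681 / 937)    [QR: 937 ≡ 1 mod 4, sign kept]
  = (59 / 937)    [5681 ≡ 59 mod 937]
  = (937 / 59)    [QR: 937 ≡ 1 mod 4, sign kept]
  = (52 / 59)    [937 ≡ 52 mod 59]
  = (13 / 59)    [59 ≡ 3 mod 8 ⇒ (2 / 59)^2 = +1]
  = (59 / 13)    [QR: 13 ≡ 1 mod 4, sign kept]
  = (7 / 13)    [59 ≡ 7 mod 13]
  = (13 / 7)    [QR: 13 ≡ 1 mod 4, sign kept]
  = (6 / 7)    [13 ≡ 6 mod 7]
  = (3 / 7)    [7 ≡ 7 mod 8 ⇒ (2 / 7) = +1]
  = -(7 / 3)    [QR: both ≡ 3 mod 4, sign flips]
  = -(1 / 3)    [7 ≡ 1 mod 3]
  = -1    [(1 / 3) = 1]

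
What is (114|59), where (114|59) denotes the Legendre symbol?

(114|59)
  = (55|59)    [114 ≡ 55 mod 59]
  = -(59|55)    [QR: both ≡ 3 mod 4, sign flips]
  = -(4|55)    [59 ≡ 4 mod 55]
  = -(1|55)    [55 ≡ 7 mod 8 ⇒ (2|55)^2 = +1]
  = -1    [(1|55) = 1]

-1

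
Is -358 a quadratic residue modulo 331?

yes

(-358/331)
  = -(358/331)    [331 ≡ 3 mod 4 ⇒ (-1/331) = -1]
  = -(27/331)    [358 ≡ 27 mod 331]
  = (331/27)    [QR: both ≡ 3 mod 4, sign flips]
  = (7/27)    [331 ≡ 7 mod 27]
  = -(27/7)    [QR: both ≡ 3 mod 4, sign flips]
  = -(6/7)    [27 ≡ 6 mod 7]
  = -(3/7)    [7 ≡ 7 mod 8 ⇒ (2/7) = +1]
  = (7/3)    [QR: both ≡ 3 mod 4, sign flips]
  = (1/3)    [7 ≡ 1 mod 3]
  = 1    [(1/3) = 1]
(-358/331) = 1, and 331 is prime, so -358 is a quadratic residue mod 331.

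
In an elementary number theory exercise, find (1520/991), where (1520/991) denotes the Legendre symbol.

1

Reduce the numerator: 1520 ≡ 529 (mod 991), so (1520/991) = (529/991).
529 ≡ 1 (mod 4), so quadratic reciprocity gives (529/991) = (991/529). Reduce: 991 ≡ 462 (mod 529). Now have (462/529).
Factor out 2: 462 = 2·231. Since 529 ≡ 1 (mod 8), (2/529) = +1. Now have (231/529).
529 ≡ 1 (mod 4), so quadratic reciprocity gives (231/529) = (529/231). Reduce: 529 ≡ 67 (mod 231). Now have (67/231).
Both 67 ≡ 3 and 231 ≡ 3 (mod 4), so reciprocity gives (67/231) = -(231/67). Reduce: 231 ≡ 30 (mod 67). Now have -(30/67).
Factor out 2: 30 = 2·15. Since 67 ≡ 3 (mod 8), (2/67) = -1. Now have (15/67).
Both 15 ≡ 3 and 67 ≡ 3 (mod 4), so reciprocity gives (15/67) = -(67/15). Reduce: 67 ≡ 7 (mod 15). Now have -(7/15).
Both 7 ≡ 3 and 15 ≡ 3 (mod 4), so reciprocity gives (7/15) = -(15/7). Reduce: 15 ≡ 1 (mod 7). Now have (1/7).
(1/7) = 1. Collecting the sign factors: 1.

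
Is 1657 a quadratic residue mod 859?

Reduce the numerator: 1657 ≡ 798 (mod 859), so (1657|859) = (798|859).
Factor out 2: 798 = 2·399. Since 859 ≡ 3 (mod 8), (2|859) = -1. Now have -(399|859).
Both 399 ≡ 3 and 859 ≡ 3 (mod 4), so reciprocity gives (399|859) = -(859|399). Reduce: 859 ≡ 61 (mod 399). Now have (61|399).
61 ≡ 1 (mod 4), so quadratic reciprocity gives (61|399) = (399|61). Reduce: 399 ≡ 33 (mod 61). Now have (33|61).
33 ≡ 1 (mod 4), so quadratic reciprocity gives (33|61) = (61|33). Reduce: 61 ≡ 28 (mod 33). Now have (28|33).
Factor out 2: 28 = 2^2·7. Since 33 ≡ 1 (mod 8), (2|33) = +1, and (2|33)^2 = +1. Now have (7|33).
33 ≡ 1 (mod 4), so quadratic reciprocity gives (7|33) = (33|7). Reduce: 33 ≡ 5 (mod 7). Now have (5|7).
5 ≡ 1 (mod 4), so quadratic reciprocity gives (5|7) = (7|5). Reduce: 7 ≡ 2 (mod 5). Now have (2|5).
Factor out 2: 2 = 2. Since 5 ≡ 5 (mod 8), (2|5) = -1. Now have -(1|5).
(1|5) = 1. Collecting the sign factors: -1.
The Legendre symbol is -1, so x^2 ≡ 1657 (mod 859) has no solution.

no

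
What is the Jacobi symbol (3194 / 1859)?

1

Reduce the numerator: 3194 ≡ 1335 (mod 1859), so (3194 / 1859) = (1335 / 1859).
Both 1335 ≡ 3 and 1859 ≡ 3 (mod 4), so reciprocity gives (1335 / 1859) = -(1859 / 1335). Reduce: 1859 ≡ 524 (mod 1335). Now have -(524 / 1335).
Factor out 2: 524 = 2^2·131. Since 1335 ≡ 7 (mod 8), (2 / 1335) = +1, and (2 / 1335)^2 = +1. Now have -(131 / 1335).
Both 131 ≡ 3 and 1335 ≡ 3 (mod 4), so reciprocity gives (131 / 1335) = -(1335 / 131). Reduce: 1335 ≡ 25 (mod 131). Now have (25 / 131).
25 ≡ 1 (mod 4), so quadratic reciprocity gives (25 / 131) = (131 / 25). Reduce: 131 ≡ 6 (mod 25). Now have (6 / 25).
Factor out 2: 6 = 2·3. Since 25 ≡ 1 (mod 8), (2 / 25) = +1. Now have (3 / 25).
25 ≡ 1 (mod 4), so quadratic reciprocity gives (3 / 25) = (25 / 3). Reduce: 25 ≡ 1 (mod 3). Now have (1 / 3).
(1 / 3) = 1. Collecting the sign factors: 1.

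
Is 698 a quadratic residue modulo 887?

no

(698/887)
  = (349/887)    [887 ≡ 7 mod 8 ⇒ (2/887) = +1]
  = (887/349)    [QR: 349 ≡ 1 mod 4, sign kept]
  = (189/349)    [887 ≡ 189 mod 349]
  = (349/189)    [QR: 189 ≡ 1 mod 4, sign kept]
  = (160/189)    [349 ≡ 160 mod 189]
  = -(5/189)    [189 ≡ 5 mod 8 ⇒ (2/189)^5 = -1]
  = -(189/5)    [QR: 5 ≡ 1 mod 4, sign kept]
  = -(4/5)    [189 ≡ 4 mod 5]
  = -(1/5)    [5 ≡ 5 mod 8 ⇒ (2/5)^2 = +1]
  = -1    [(1/5) = 1]
(698/887) = -1, and 887 is prime, so 698 is not a quadratic residue mod 887.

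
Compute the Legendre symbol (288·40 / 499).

1

By multiplicativity, (288·40 / 499) = (288 / 499)·(40 / 499).
First factor (288 / 499):
Factor out 2: 288 = 2^5·9. Since 499 ≡ 3 (mod 8), (2 / 499) = -1, and (2 / 499)^5 = -1. Now have -(9 / 499).
9 ≡ 1 (mod 4), so quadratic reciprocity gives (9 / 499) = (499 / 9). Reduce: 499 ≡ 4 (mod 9). Now have -(4 / 9).
Factor out 2: 4 = 2^2. Since 9 ≡ 1 (mod 8), (2 / 9) = +1, and (2 / 9)^2 = +1. Now have -(1 / 9).
(1 / 9) = 1. Collecting the sign factors: -1.
Second factor (40 / 499):
Factor out 2: 40 = 2^3·5. Since 499 ≡ 3 (mod 8), (2 / 499) = -1, and (2 / 499)^3 = -1. Now have -(5 / 499).
5 ≡ 1 (mod 4), so quadratic reciprocity gives (5 / 499) = (499 / 5). Reduce: 499 ≡ 4 (mod 5). Now have -(4 / 5).
Factor out 2: 4 = 2^2. Since 5 ≡ 5 (mod 8), (2 / 5) = -1, and (2 / 5)^2 = +1. Now have -(1 / 5).
(1 / 5) = 1. Collecting the sign factors: -1.
Product: (-1)·(-1) = 1.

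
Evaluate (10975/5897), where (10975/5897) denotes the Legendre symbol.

1

Reduce the numerator: 10975 ≡ 5078 (mod 5897), so (10975/5897) = (5078/5897).
Factor out 2: 5078 = 2·2539. Since 5897 ≡ 1 (mod 8), (2/5897) = +1. Now have (2539/5897).
5897 ≡ 1 (mod 4), so quadratic reciprocity gives (2539/5897) = (5897/2539). Reduce: 5897 ≡ 819 (mod 2539). Now have (819/2539).
Both 819 ≡ 3 and 2539 ≡ 3 (mod 4), so reciprocity gives (819/2539) = -(2539/819). Reduce: 2539 ≡ 82 (mod 819). Now have -(82/819).
Factor out 2: 82 = 2·41. Since 819 ≡ 3 (mod 8), (2/819) = -1. Now have (41/819).
41 ≡ 1 (mod 4), so quadratic reciprocity gives (41/819) = (819/41). Reduce: 819 ≡ 40 (mod 41). Now have (40/41).
Factor out 2: 40 = 2^3·5. Since 41 ≡ 1 (mod 8), (2/41) = +1, and (2/41)^3 = +1. Now have (5/41).
5 ≡ 1 (mod 4), so quadratic reciprocity gives (5/41) = (41/5). Reduce: 41 ≡ 1 (mod 5). Now have (1/5).
(1/5) = 1. Collecting the sign factors: 1.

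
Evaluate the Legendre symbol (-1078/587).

(-1078/587)
  = (96/587)    [-1078 ≡ 96 mod 587]
  = -(3/587)    [587 ≡ 3 mod 8 ⇒ (2/587)^5 = -1]
  = (587/3)    [QR: both ≡ 3 mod 4, sign flips]
  = (2/3)    [587 ≡ 2 mod 3]
  = -(1/3)    [3 ≡ 3 mod 8 ⇒ (2/3) = -1]
  = -1    [(1/3) = 1]

-1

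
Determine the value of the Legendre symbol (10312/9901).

1

Reduce the numerator: 10312 ≡ 411 (mod 9901), so (10312/9901) = (411/9901).
9901 ≡ 1 (mod 4), so quadratic reciprocity gives (411/9901) = (9901/411). Reduce: 9901 ≡ 37 (mod 411). Now have (37/411).
37 ≡ 1 (mod 4), so quadratic reciprocity gives (37/411) = (411/37). Reduce: 411 ≡ 4 (mod 37). Now have (4/37).
Factor out 2: 4 = 2^2. Since 37 ≡ 5 (mod 8), (2/37) = -1, and (2/37)^2 = +1. Now have (1/37).
(1/37) = 1. Collecting the sign factors: 1.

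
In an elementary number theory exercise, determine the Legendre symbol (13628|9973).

Reduce the numerator: 13628 ≡ 3655 (mod 9973), so (13628|9973) = (3655|9973).
9973 ≡ 1 (mod 4), so quadratic reciprocity gives (3655|9973) = (9973|3655). Reduce: 9973 ≡ 2663 (mod 3655). Now have (2663|3655).
Both 2663 ≡ 3 and 3655 ≡ 3 (mod 4), so reciprocity gives (2663|3655) = -(3655|2663). Reduce: 3655 ≡ 992 (mod 2663). Now have -(992|2663).
Factor out 2: 992 = 2^5·31. Since 2663 ≡ 7 (mod 8), (2|2663) = +1, and (2|2663)^5 = +1. Now have -(31|2663).
Both 31 ≡ 3 and 2663 ≡ 3 (mod 4), so reciprocity gives (31|2663) = -(2663|31). Reduce: 2663 ≡ 28 (mod 31). Now have (28|31).
Factor out 2: 28 = 2^2·7. Since 31 ≡ 7 (mod 8), (2|31) = +1, and (2|31)^2 = +1. Now have (7|31).
Both 7 ≡ 3 and 31 ≡ 3 (mod 4), so reciprocity gives (7|31) = -(31|7). Reduce: 31 ≡ 3 (mod 7). Now have -(3|7).
Both 3 ≡ 3 and 7 ≡ 3 (mod 4), so reciprocity gives (3|7) = -(7|3). Reduce: 7 ≡ 1 (mod 3). Now have (1|3).
(1|3) = 1. Collecting the sign factors: 1.

1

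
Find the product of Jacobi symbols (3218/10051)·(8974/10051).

1

By multiplicativity, (3218·8974/10051) = (3218/10051)·(8974/10051).
First factor (3218/10051):
Factor out 2: 3218 = 2·1609. Since 10051 ≡ 3 (mod 8), (2/10051) = -1. Now have -(1609/10051).
1609 ≡ 1 (mod 4), so quadratic reciprocity gives (1609/10051) = (10051/1609). Reduce: 10051 ≡ 397 (mod 1609). Now have -(397/1609).
397 ≡ 1 (mod 4), so quadratic reciprocity gives (397/1609) = (1609/397). Reduce: 1609 ≡ 21 (mod 397). Now have -(21/397).
21 ≡ 1 (mod 4), so quadratic reciprocity gives (21/397) = (397/21). Reduce: 397 ≡ 19 (mod 21). Now have -(19/21).
21 ≡ 1 (mod 4), so quadratic reciprocity gives (19/21) = (21/19). Reduce: 21 ≡ 2 (mod 19). Now have -(2/19).
Factor out 2: 2 = 2. Since 19 ≡ 3 (mod 8), (2/19) = -1. Now have (1/19).
(1/19) = 1. Collecting the sign factors: 1.
Second factor (8974/10051):
Factor out 2: 8974 = 2·4487. Since 10051 ≡ 3 (mod 8), (2/10051) = -1. Now have -(4487/10051).
Both 4487 ≡ 3 and 10051 ≡ 3 (mod 4), so reciprocity gives (4487/10051) = -(10051/4487). Reduce: 10051 ≡ 1077 (mod 4487). Now have (1077/4487).
1077 ≡ 1 (mod 4), so quadratic reciprocity gives (1077/4487) = (4487/1077). Reduce: 4487 ≡ 179 (mod 1077). Now have (179/1077).
1077 ≡ 1 (mod 4), so quadratic reciprocity gives (179/1077) = (1077/179). Reduce: 1077 ≡ 3 (mod 179). Now have (3/179).
Both 3 ≡ 3 and 179 ≡ 3 (mod 4), so reciprocity gives (3/179) = -(179/3). Reduce: 179 ≡ 2 (mod 3). Now have -(2/3).
Factor out 2: 2 = 2. Since 3 ≡ 3 (mod 8), (2/3) = -1. Now have (1/3).
(1/3) = 1. Collecting the sign factors: 1.
Product: (1)·(1) = 1.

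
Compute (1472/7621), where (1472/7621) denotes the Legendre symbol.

1

(1472/7621)
  = (23/7621)    [7621 ≡ 5 mod 8 ⇒ (2/7621)^6 = +1]
  = (7621/23)    [QR: 7621 ≡ 1 mod 4, sign kept]
  = (8/23)    [7621 ≡ 8 mod 23]
  = (1/23)    [23 ≡ 7 mod 8 ⇒ (2/23)^3 = +1]
  = 1    [(1/23) = 1]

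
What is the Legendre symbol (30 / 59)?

-1

Factor out 2: 30 = 2·15. Since 59 ≡ 3 (mod 8), (2 / 59) = -1. Now have -(15 / 59).
Both 15 ≡ 3 and 59 ≡ 3 (mod 4), so reciprocity gives (15 / 59) = -(59 / 15). Reduce: 59 ≡ 14 (mod 15). Now have (14 / 15).
Factor out 2: 14 = 2·7. Since 15 ≡ 7 (mod 8), (2 / 15) = +1. Now have (7 / 15).
Both 7 ≡ 3 and 15 ≡ 3 (mod 4), so reciprocity gives (7 / 15) = -(15 / 7). Reduce: 15 ≡ 1 (mod 7). Now have -(1 / 7).
(1 / 7) = 1. Collecting the sign factors: -1.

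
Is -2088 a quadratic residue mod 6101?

(-2088/6101)
  = (4013/6101)    [-2088 ≡ 4013 mod 6101]
  = (6101/4013)    [QR: 4013 ≡ 1 mod 4, sign kept]
  = (2088/4013)    [6101 ≡ 2088 mod 4013]
  = -(261/4013)    [4013 ≡ 5 mod 8 ⇒ (2/4013)^3 = -1]
  = -(4013/261)    [QR: 261 ≡ 1 mod 4, sign kept]
  = -(98/261)    [4013 ≡ 98 mod 261]
  = (49/261)    [261 ≡ 5 mod 8 ⇒ (2/261) = -1]
  = (261/49)    [QR: 49 ≡ 1 mod 4, sign kept]
  = (16/49)    [261 ≡ 16 mod 49]
  = (1/49)    [49 ≡ 1 mod 8 ⇒ (2/49)^4 = +1]
  = 1    [(1/49) = 1]
The Legendre symbol is 1, so x^2 ≡ -2088 (mod 6101) has solution.

yes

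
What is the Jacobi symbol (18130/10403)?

Reduce the numerator: 18130 ≡ 7727 (mod 10403), so (18130/10403) = (7727/10403).
Both 7727 ≡ 3 and 10403 ≡ 3 (mod 4), so reciprocity gives (7727/10403) = -(10403/7727). Reduce: 10403 ≡ 2676 (mod 7727). Now have -(2676/7727).
Factor out 2: 2676 = 2^2·669. Since 7727 ≡ 7 (mod 8), (2/7727) = +1, and (2/7727)^2 = +1. Now have -(669/7727).
669 ≡ 1 (mod 4), so quadratic reciprocity gives (669/7727) = (7727/669). Reduce: 7727 ≡ 368 (mod 669). Now have -(368/669).
Factor out 2: 368 = 2^4·23. Since 669 ≡ 5 (mod 8), (2/669) = -1, and (2/669)^4 = +1. Now have -(23/669).
669 ≡ 1 (mod 4), so quadratic reciprocity gives (23/669) = (669/23). Reduce: 669 ≡ 2 (mod 23). Now have -(2/23).
Factor out 2: 2 = 2. Since 23 ≡ 7 (mod 8), (2/23) = +1. Now have -(1/23).
(1/23) = 1. Collecting the sign factors: -1.

-1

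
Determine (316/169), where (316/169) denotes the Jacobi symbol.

1

Reduce the numerator: 316 ≡ 147 (mod 169), so (316/169) = (147/169).
169 ≡ 1 (mod 4), so quadratic reciprocity gives (147/169) = (169/147). Reduce: 169 ≡ 22 (mod 147). Now have (22/147).
Factor out 2: 22 = 2·11. Since 147 ≡ 3 (mod 8), (2/147) = -1. Now have -(11/147).
Both 11 ≡ 3 and 147 ≡ 3 (mod 4), so reciprocity gives (11/147) = -(147/11). Reduce: 147 ≡ 4 (mod 11). Now have (4/11).
Factor out 2: 4 = 2^2. Since 11 ≡ 3 (mod 8), (2/11) = -1, and (2/11)^2 = +1. Now have (1/11).
(1/11) = 1. Collecting the sign factors: 1.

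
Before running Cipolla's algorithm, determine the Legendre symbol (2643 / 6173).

(2643 / 6173)
  = (6173 / 2643)    [QR: 6173 ≡ 1 mod 4, sign kept]
  = (887 / 2643)    [6173 ≡ 887 mod 2643]
  = -(2643 / 887)    [QR: both ≡ 3 mod 4, sign flips]
  = -(869 / 887)    [2643 ≡ 869 mod 887]
  = -(887 / 869)    [QR: 869 ≡ 1 mod 4, sign kept]
  = -(18 / 869)    [887 ≡ 18 mod 869]
  = (9 / 869)    [869 ≡ 5 mod 8 ⇒ (2 / 869) = -1]
  = (869 / 9)    [QR: 9 ≡ 1 mod 4, sign kept]
  = (5 / 9)    [869 ≡ 5 mod 9]
  = (9 / 5)    [QR: 5 ≡ 1 mod 4, sign kept]
  = (4 / 5)    [9 ≡ 4 mod 5]
  = (1 / 5)    [5 ≡ 5 mod 8 ⇒ (2 / 5)^2 = +1]
  = 1    [(1 / 5) = 1]

1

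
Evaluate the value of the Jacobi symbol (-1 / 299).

-1

(-1 / 299)
  = -(1 / 299)    [299 ≡ 3 mod 4 ⇒ (-1 / 299) = -1]
  = -1    [(1 / 299) = 1]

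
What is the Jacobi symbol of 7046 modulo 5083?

0

(7046 / 5083)
  = (1963 / 5083)    [7046 ≡ 1963 mod 5083]
  = -(5083 / 1963)    [QR: both ≡ 3 mod 4, sign flips]
  = -(1157 / 1963)    [5083 ≡ 1157 mod 1963]
  = -(1963 / 1157)    [QR: 1157 ≡ 1 mod 4, sign kept]
  = -(806 / 1157)    [1963 ≡ 806 mod 1157]
  = (403 / 1157)    [1157 ≡ 5 mod 8 ⇒ (2 / 1157) = -1]
  = (1157 / 403)    [QR: 1157 ≡ 1 mod 4, sign kept]
  = (351 / 403)    [1157 ≡ 351 mod 403]
  = -(403 / 351)    [QR: both ≡ 3 mod 4, sign flips]
  = -(52 / 351)    [403 ≡ 52 mod 351]
  = -(13 / 351)    [351 ≡ 7 mod 8 ⇒ (2 / 351)^2 = +1]
  = -(351 / 13)    [QR: 13 ≡ 1 mod 4, sign kept]
  = -(0 / 13)    [351 ≡ 0 mod 13]
  = 0    [numerator 0, gcd > 1]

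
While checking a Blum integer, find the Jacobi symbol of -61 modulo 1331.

1

Reduce the numerator: -61 ≡ 1270 (mod 1331), so (-61|1331) = (1270|1331).
Factor out 2: 1270 = 2·635. Since 1331 ≡ 3 (mod 8), (2|1331) = -1. Now have -(635|1331).
Both 635 ≡ 3 and 1331 ≡ 3 (mod 4), so reciprocity gives (635|1331) = -(1331|635). Reduce: 1331 ≡ 61 (mod 635). Now have (61|635).
61 ≡ 1 (mod 4), so quadratic reciprocity gives (61|635) = (635|61). Reduce: 635 ≡ 25 (mod 61). Now have (25|61).
25 ≡ 1 (mod 4), so quadratic reciprocity gives (25|61) = (61|25). Reduce: 61 ≡ 11 (mod 25). Now have (11|25).
25 ≡ 1 (mod 4), so quadratic reciprocity gives (11|25) = (25|11). Reduce: 25 ≡ 3 (mod 11). Now have (3|11).
Both 3 ≡ 3 and 11 ≡ 3 (mod 4), so reciprocity gives (3|11) = -(11|3). Reduce: 11 ≡ 2 (mod 3). Now have -(2|3).
Factor out 2: 2 = 2. Since 3 ≡ 3 (mod 8), (2|3) = -1. Now have (1|3).
(1|3) = 1. Collecting the sign factors: 1.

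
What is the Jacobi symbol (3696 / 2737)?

Reduce the numerator: 3696 ≡ 959 (mod 2737), so (3696 / 2737) = (959 / 2737).
2737 ≡ 1 (mod 4), so quadratic reciprocity gives (959 / 2737) = (2737 / 959). Reduce: 2737 ≡ 819 (mod 959). Now have (819 / 959).
Both 819 ≡ 3 and 959 ≡ 3 (mod 4), so reciprocity gives (819 / 959) = -(959 / 819). Reduce: 959 ≡ 140 (mod 819). Now have -(140 / 819).
Factor out 2: 140 = 2^2·35. Since 819 ≡ 3 (mod 8), (2 / 819) = -1, and (2 / 819)^2 = +1. Now have -(35 / 819).
Both 35 ≡ 3 and 819 ≡ 3 (mod 4), so reciprocity gives (35 / 819) = -(819 / 35). Reduce: 819 ≡ 14 (mod 35). Now have (14 / 35).
Factor out 2: 14 = 2·7. Since 35 ≡ 3 (mod 8), (2 / 35) = -1. Now have -(7 / 35).
Both 7 ≡ 3 and 35 ≡ 3 (mod 4), so reciprocity gives (7 / 35) = -(35 / 7). Reduce: 35 ≡ 0 (mod 7). Now have (0 / 7).
The numerator is now 0 with denominator 7 > 1: the symbol is 0.

0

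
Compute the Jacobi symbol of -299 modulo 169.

Pull out -1: (-299 / 169) = (-1 / 169)·(299 / 169). Since 169 ≡ 1 (mod 4), (-1 / 169) = +1. Now have (299 / 169).
Reduce the numerator: 299 ≡ 130 (mod 169), so (299 / 169) = (130 / 169).
Factor out 2: 130 = 2·65. Since 169 ≡ 1 (mod 8), (2 / 169) = +1. Now have (65 / 169).
65 ≡ 1 (mod 4), so quadratic reciprocity gives (65 / 169) = (169 / 65). Reduce: 169 ≡ 39 (mod 65). Now have (39 / 65).
65 ≡ 1 (mod 4), so quadratic reciprocity gives (39 / 65) = (65 / 39). Reduce: 65 ≡ 26 (mod 39). Now have (26 / 39).
Factor out 2: 26 = 2·13. Since 39 ≡ 7 (mod 8), (2 / 39) = +1. Now have (13 / 39).
13 ≡ 1 (mod 4), so quadratic reciprocity gives (13 / 39) = (39 / 13). Reduce: 39 ≡ 0 (mod 13). Now have (0 / 13).
The numerator is now 0 with denominator 13 > 1: the symbol is 0.

0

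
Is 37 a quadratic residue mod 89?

no

37 ≡ 1 (mod 4), so quadratic reciprocity gives (37|89) = (89|37). Reduce: 89 ≡ 15 (mod 37). Now have (15|37).
37 ≡ 1 (mod 4), so quadratic reciprocity gives (15|37) = (37|15). Reduce: 37 ≡ 7 (mod 15). Now have (7|15).
Both 7 ≡ 3 and 15 ≡ 3 (mod 4), so reciprocity gives (7|15) = -(15|7). Reduce: 15 ≡ 1 (mod 7). Now have -(1|7).
(1|7) = 1. Collecting the sign factors: -1.
(37|89) = -1, and 89 is prime, so 37 is not a quadratic residue mod 89.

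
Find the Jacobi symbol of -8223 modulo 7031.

(-8223|7031)
  = (5839|7031)    [-8223 ≡ 5839 mod 7031]
  = -(7031|5839)    [QR: both ≡ 3 mod 4, sign flips]
  = -(1192|5839)    [7031 ≡ 1192 mod 5839]
  = -(149|5839)    [5839 ≡ 7 mod 8 ⇒ (2|5839)^3 = +1]
  = -(5839|149)    [QR: 149 ≡ 1 mod 4, sign kept]
  = -(28|149)    [5839 ≡ 28 mod 149]
  = -(7|149)    [149 ≡ 5 mod 8 ⇒ (2|149)^2 = +1]
  = -(149|7)    [QR: 149 ≡ 1 mod 4, sign kept]
  = -(2|7)    [149 ≡ 2 mod 7]
  = -(1|7)    [7 ≡ 7 mod 8 ⇒ (2|7) = +1]
  = -1    [(1|7) = 1]

-1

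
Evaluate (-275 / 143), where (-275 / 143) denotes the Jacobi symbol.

(-275 / 143)
  = (11 / 143)    [-275 ≡ 11 mod 143]
  = -(143 / 11)    [QR: both ≡ 3 mod 4, sign flips]
  = -(0 / 11)    [143 ≡ 0 mod 11]
  = 0    [numerator 0, gcd > 1]

0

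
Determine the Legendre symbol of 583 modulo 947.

Both 583 ≡ 3 and 947 ≡ 3 (mod 4), so reciprocity gives (583|947) = -(947|583). Reduce: 947 ≡ 364 (mod 583). Now have -(364|583).
Factor out 2: 364 = 2^2·91. Since 583 ≡ 7 (mod 8), (2|583) = +1, and (2|583)^2 = +1. Now have -(91|583).
Both 91 ≡ 3 and 583 ≡ 3 (mod 4), so reciprocity gives (91|583) = -(583|91). Reduce: 583 ≡ 37 (mod 91). Now have (37|91).
37 ≡ 1 (mod 4), so quadratic reciprocity gives (37|91) = (91|37). Reduce: 91 ≡ 17 (mod 37). Now have (17|37).
17 ≡ 1 (mod 4), so quadratic reciprocity gives (17|37) = (37|17). Reduce: 37 ≡ 3 (mod 17). Now have (3|17).
17 ≡ 1 (mod 4), so quadratic reciprocity gives (3|17) = (17|3). Reduce: 17 ≡ 2 (mod 3). Now have (2|3).
Factor out 2: 2 = 2. Since 3 ≡ 3 (mod 8), (2|3) = -1. Now have -(1|3).
(1|3) = 1. Collecting the sign factors: -1.

-1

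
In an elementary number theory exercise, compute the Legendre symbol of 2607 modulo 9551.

-1

Both 2607 ≡ 3 and 9551 ≡ 3 (mod 4), so reciprocity gives (2607/9551) = -(9551/2607). Reduce: 9551 ≡ 1730 (mod 2607). Now have -(1730/2607).
Factor out 2: 1730 = 2·865. Since 2607 ≡ 7 (mod 8), (2/2607) = +1. Now have -(865/2607).
865 ≡ 1 (mod 4), so quadratic reciprocity gives (865/2607) = (2607/865). Reduce: 2607 ≡ 12 (mod 865). Now have -(12/865).
Factor out 2: 12 = 2^2·3. Since 865 ≡ 1 (mod 8), (2/865) = +1, and (2/865)^2 = +1. Now have -(3/865).
865 ≡ 1 (mod 4), so quadratic reciprocity gives (3/865) = (865/3). Reduce: 865 ≡ 1 (mod 3). Now have -(1/3).
(1/3) = 1. Collecting the sign factors: -1.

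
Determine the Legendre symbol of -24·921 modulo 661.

1

By multiplicativity, (-24·921/661) = (-24/661)·(921/661).
First factor (-24/661):
(-24/661)
  = (637/661)    [-24 ≡ 637 mod 661]
  = (661/637)    [QR: 637 ≡ 1 mod 4, sign kept]
  = (24/637)    [661 ≡ 24 mod 637]
  = -(3/637)    [637 ≡ 5 mod 8 ⇒ (2/637)^3 = -1]
  = -(637/3)    [QR: 637 ≡ 1 mod 4, sign kept]
  = -(1/3)    [637 ≡ 1 mod 3]
  = -1    [(1/3) = 1]
Second factor (921/661):
(921/661)
  = (260/661)    [921 ≡ 260 mod 661]
  = (65/661)    [661 ≡ 5 mod 8 ⇒ (2/661)^2 = +1]
  = (661/65)    [QR: 65 ≡ 1 mod 4, sign kept]
  = (11/65)    [661 ≡ 11 mod 65]
  = (65/11)    [QR: 65 ≡ 1 mod 4, sign kept]
  = (10/11)    [65 ≡ 10 mod 11]
  = -(5/11)    [11 ≡ 3 mod 8 ⇒ (2/11) = -1]
  = -(11/5)    [QR: 5 ≡ 1 mod 4, sign kept]
  = -(1/5)    [11 ≡ 1 mod 5]
  = -1    [(1/5) = 1]
Product: (-1)·(-1) = 1.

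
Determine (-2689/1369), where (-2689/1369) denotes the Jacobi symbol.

Reduce the numerator: -2689 ≡ 49 (mod 1369), so (-2689/1369) = (49/1369).
49 ≡ 1 (mod 4), so quadratic reciprocity gives (49/1369) = (1369/49). Reduce: 1369 ≡ 46 (mod 49). Now have (46/49).
Factor out 2: 46 = 2·23. Since 49 ≡ 1 (mod 8), (2/49) = +1. Now have (23/49).
49 ≡ 1 (mod 4), so quadratic reciprocity gives (23/49) = (49/23). Reduce: 49 ≡ 3 (mod 23). Now have (3/23).
Both 3 ≡ 3 and 23 ≡ 3 (mod 4), so reciprocity gives (3/23) = -(23/3). Reduce: 23 ≡ 2 (mod 3). Now have -(2/3).
Factor out 2: 2 = 2. Since 3 ≡ 3 (mod 8), (2/3) = -1. Now have (1/3).
(1/3) = 1. Collecting the sign factors: 1.

1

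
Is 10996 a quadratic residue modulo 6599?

no

(10996/6599)
  = (4397/6599)    [10996 ≡ 4397 mod 6599]
  = (6599/4397)    [QR: 4397 ≡ 1 mod 4, sign kept]
  = (2202/4397)    [6599 ≡ 2202 mod 4397]
  = -(1101/4397)    [4397 ≡ 5 mod 8 ⇒ (2/4397) = -1]
  = -(4397/1101)    [QR: 1101 ≡ 1 mod 4, sign kept]
  = -(1094/1101)    [4397 ≡ 1094 mod 1101]
  = (547/1101)    [1101 ≡ 5 mod 8 ⇒ (2/1101) = -1]
  = (1101/547)    [QR: 1101 ≡ 1 mod 4, sign kept]
  = (7/547)    [1101 ≡ 7 mod 547]
  = -(547/7)    [QR: both ≡ 3 mod 4, sign flips]
  = -(1/7)    [547 ≡ 1 mod 7]
  = -1    [(1/7) = 1]
(10996/6599) = -1, and 6599 is prime, so 10996 is not a quadratic residue mod 6599.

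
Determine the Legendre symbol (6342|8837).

1

(6342|8837)
  = -(3171|8837)    [8837 ≡ 5 mod 8 ⇒ (2|8837) = -1]
  = -(8837|3171)    [QR: 8837 ≡ 1 mod 4, sign kept]
  = -(2495|3171)    [8837 ≡ 2495 mod 3171]
  = (3171|2495)    [QR: both ≡ 3 mod 4, sign flips]
  = (676|2495)    [3171 ≡ 676 mod 2495]
  = (169|2495)    [2495 ≡ 7 mod 8 ⇒ (2|2495)^2 = +1]
  = (2495|169)    [QR: 169 ≡ 1 mod 4, sign kept]
  = (129|169)    [2495 ≡ 129 mod 169]
  = (169|129)    [QR: 129 ≡ 1 mod 4, sign kept]
  = (40|129)    [169 ≡ 40 mod 129]
  = (5|129)    [129 ≡ 1 mod 8 ⇒ (2|129)^3 = +1]
  = (129|5)    [QR: 5 ≡ 1 mod 4, sign kept]
  = (4|5)    [129 ≡ 4 mod 5]
  = (1|5)    [5 ≡ 5 mod 8 ⇒ (2|5)^2 = +1]
  = 1    [(1|5) = 1]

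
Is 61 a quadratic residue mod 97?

yes

(61|97)
  = (97|61)    [QR: 61 ≡ 1 mod 4, sign kept]
  = (36|61)    [97 ≡ 36 mod 61]
  = (9|61)    [61 ≡ 5 mod 8 ⇒ (2|61)^2 = +1]
  = (61|9)    [QR: 9 ≡ 1 mod 4, sign kept]
  = (7|9)    [61 ≡ 7 mod 9]
  = (9|7)    [QR: 9 ≡ 1 mod 4, sign kept]
  = (2|7)    [9 ≡ 2 mod 7]
  = (1|7)    [7 ≡ 7 mod 8 ⇒ (2|7) = +1]
  = 1    [(1|7) = 1]
The Legendre symbol is 1, so x^2 ≡ 61 (mod 97) has solution.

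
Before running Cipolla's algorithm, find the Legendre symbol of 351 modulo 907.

-1

(351/907)
  = -(907/351)    [QR: both ≡ 3 mod 4, sign flips]
  = -(205/351)    [907 ≡ 205 mod 351]
  = -(351/205)    [QR: 205 ≡ 1 mod 4, sign kept]
  = -(146/205)    [351 ≡ 146 mod 205]
  = (73/205)    [205 ≡ 5 mod 8 ⇒ (2/205) = -1]
  = (205/73)    [QR: 73 ≡ 1 mod 4, sign kept]
  = (59/73)    [205 ≡ 59 mod 73]
  = (73/59)    [QR: 73 ≡ 1 mod 4, sign kept]
  = (14/59)    [73 ≡ 14 mod 59]
  = -(7/59)    [59 ≡ 3 mod 8 ⇒ (2/59) = -1]
  = (59/7)    [QR: both ≡ 3 mod 4, sign flips]
  = (3/7)    [59 ≡ 3 mod 7]
  = -(7/3)    [QR: both ≡ 3 mod 4, sign flips]
  = -(1/3)    [7 ≡ 1 mod 3]
  = -1    [(1/3) = 1]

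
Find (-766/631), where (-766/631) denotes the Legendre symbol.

1

Reduce the numerator: -766 ≡ 496 (mod 631), so (-766/631) = (496/631).
Factor out 2: 496 = 2^4·31. Since 631 ≡ 7 (mod 8), (2/631) = +1, and (2/631)^4 = +1. Now have (31/631).
Both 31 ≡ 3 and 631 ≡ 3 (mod 4), so reciprocity gives (31/631) = -(631/31). Reduce: 631 ≡ 11 (mod 31). Now have -(11/31).
Both 11 ≡ 3 and 31 ≡ 3 (mod 4), so reciprocity gives (11/31) = -(31/11). Reduce: 31 ≡ 9 (mod 11). Now have (9/11).
9 ≡ 1 (mod 4), so quadratic reciprocity gives (9/11) = (11/9). Reduce: 11 ≡ 2 (mod 9). Now have (2/9).
Factor out 2: 2 = 2. Since 9 ≡ 1 (mod 8), (2/9) = +1. Now have (1/9).
(1/9) = 1. Collecting the sign factors: 1.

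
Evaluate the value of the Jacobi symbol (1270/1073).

(1270/1073)
  = (197/1073)    [1270 ≡ 197 mod 1073]
  = (1073/197)    [QR: 197 ≡ 1 mod 4, sign kept]
  = (88/197)    [1073 ≡ 88 mod 197]
  = -(11/197)    [197 ≡ 5 mod 8 ⇒ (2/197)^3 = -1]
  = -(197/11)    [QR: 197 ≡ 1 mod 4, sign kept]
  = -(10/11)    [197 ≡ 10 mod 11]
  = (5/11)    [11 ≡ 3 mod 8 ⇒ (2/11) = -1]
  = (11/5)    [QR: 5 ≡ 1 mod 4, sign kept]
  = (1/5)    [11 ≡ 1 mod 5]
  = 1    [(1/5) = 1]

1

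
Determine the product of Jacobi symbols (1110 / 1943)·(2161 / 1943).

By multiplicativity, (1110·2161 / 1943) = (1110 / 1943)·(2161 / 1943).
First factor (1110 / 1943):
Factor out 2: 1110 = 2·555. Since 1943 ≡ 7 (mod 8), (2 / 1943) = +1. Now have (555 / 1943).
Both 555 ≡ 3 and 1943 ≡ 3 (mod 4), so reciprocity gives (555 / 1943) = -(1943 / 555). Reduce: 1943 ≡ 278 (mod 555). Now have -(278 / 555).
Factor out 2: 278 = 2·139. Since 555 ≡ 3 (mod 8), (2 / 555) = -1. Now have (139 / 555).
Both 139 ≡ 3 and 555 ≡ 3 (mod 4), so reciprocity gives (139 / 555) = -(555 / 139). Reduce: 555 ≡ 138 (mod 139). Now have -(138 / 139).
Factor out 2: 138 = 2·69. Since 139 ≡ 3 (mod 8), (2 / 139) = -1. Now have (69 / 139).
69 ≡ 1 (mod 4), so quadratic reciprocity gives (69 / 139) = (139 / 69). Reduce: 139 ≡ 1 (mod 69). Now have (1 / 69).
(1 / 69) = 1. Collecting the sign factors: 1.
Second factor (2161 / 1943):
Reduce the numerator: 2161 ≡ 218 (mod 1943), so (2161 / 1943) = (218 / 1943).
Factor out 2: 218 = 2·109. Since 1943 ≡ 7 (mod 8), (2 / 1943) = +1. Now have (109 / 1943).
109 ≡ 1 (mod 4), so quadratic reciprocity gives (109 / 1943) = (1943 / 109). Reduce: 1943 ≡ 90 (mod 109). Now have (90 / 109).
Factor out 2: 90 = 2·45. Since 109 ≡ 5 (mod 8), (2 / 109) = -1. Now have -(45 / 109).
45 ≡ 1 (mod 4), so quadratic reciprocity gives (45 / 109) = (109 / 45). Reduce: 109 ≡ 19 (mod 45). Now have -(19 / 45).
45 ≡ 1 (mod 4), so quadratic reciprocity gives (19 / 45) = (45 / 19). Reduce: 45 ≡ 7 (mod 19). Now have -(7 / 19).
Both 7 ≡ 3 and 19 ≡ 3 (mod 4), so reciprocity gives (7 / 19) = -(19 / 7). Reduce: 19 ≡ 5 (mod 7). Now have (5 / 7).
5 ≡ 1 (mod 4), so quadratic reciprocity gives (5 / 7) = (7 / 5). Reduce: 7 ≡ 2 (mod 5). Now have (2 / 5).
Factor out 2: 2 = 2. Since 5 ≡ 5 (mod 8), (2 / 5) = -1. Now have -(1 / 5).
(1 / 5) = 1. Collecting the sign factors: -1.
Product: (1)·(-1) = -1.

-1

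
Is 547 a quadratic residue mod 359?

Reduce the numerator: 547 ≡ 188 (mod 359), so (547/359) = (188/359).
Factor out 2: 188 = 2^2·47. Since 359 ≡ 7 (mod 8), (2/359) = +1, and (2/359)^2 = +1. Now have (47/359).
Both 47 ≡ 3 and 359 ≡ 3 (mod 4), so reciprocity gives (47/359) = -(359/47). Reduce: 359 ≡ 30 (mod 47). Now have -(30/47).
Factor out 2: 30 = 2·15. Since 47 ≡ 7 (mod 8), (2/47) = +1. Now have -(15/47).
Both 15 ≡ 3 and 47 ≡ 3 (mod 4), so reciprocity gives (15/47) = -(47/15). Reduce: 47 ≡ 2 (mod 15). Now have (2/15).
Factor out 2: 2 = 2. Since 15 ≡ 7 (mod 8), (2/15) = +1. Now have (1/15).
(1/15) = 1. Collecting the sign factors: 1.
(547/359) = 1, and 359 is prime, so 547 is a quadratic residue mod 359.

yes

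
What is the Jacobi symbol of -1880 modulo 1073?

1

Pull out -1: (-1880/1073) = (-1/1073)·(1880/1073). Since 1073 ≡ 1 (mod 4), (-1/1073) = +1. Now have (1880/1073).
Reduce the numerator: 1880 ≡ 807 (mod 1073), so (1880/1073) = (807/1073).
1073 ≡ 1 (mod 4), so quadratic reciprocity gives (807/1073) = (1073/807). Reduce: 1073 ≡ 266 (mod 807). Now have (266/807).
Factor out 2: 266 = 2·133. Since 807 ≡ 7 (mod 8), (2/807) = +1. Now have (133/807).
133 ≡ 1 (mod 4), so quadratic reciprocity gives (133/807) = (807/133). Reduce: 807 ≡ 9 (mod 133). Now have (9/133).
9 ≡ 1 (mod 4), so quadratic reciprocity gives (9/133) = (133/9). Reduce: 133 ≡ 7 (mod 9). Now have (7/9).
9 ≡ 1 (mod 4), so quadratic reciprocity gives (7/9) = (9/7). Reduce: 9 ≡ 2 (mod 7). Now have (2/7).
Factor out 2: 2 = 2. Since 7 ≡ 7 (mod 8), (2/7) = +1. Now have (1/7).
(1/7) = 1. Collecting the sign factors: 1.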